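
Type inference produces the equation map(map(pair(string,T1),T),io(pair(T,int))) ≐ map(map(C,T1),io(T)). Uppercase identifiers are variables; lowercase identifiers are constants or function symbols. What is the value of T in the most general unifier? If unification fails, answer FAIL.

FAIL

Decompose map/2: map(pair(string,T1),T) ≐ map(C,T1),  io(pair(T,int)) ≐ io(T).
Decompose map/2: pair(string,T1) ≐ C,  T ≐ T1.
Bind C := pair(string,T1); no other remaining equation mentions C.
Bind T := T1; substituting into the remaining equation gives: io(pair(T1,int)) ≐ io(T1).
Decompose io/1: pair(T1,int) ≐ T1.
Occurs check fails: T1 occurs in pair(T1,int); the equation T1 ≐ pair(T1,int) has no finite solution.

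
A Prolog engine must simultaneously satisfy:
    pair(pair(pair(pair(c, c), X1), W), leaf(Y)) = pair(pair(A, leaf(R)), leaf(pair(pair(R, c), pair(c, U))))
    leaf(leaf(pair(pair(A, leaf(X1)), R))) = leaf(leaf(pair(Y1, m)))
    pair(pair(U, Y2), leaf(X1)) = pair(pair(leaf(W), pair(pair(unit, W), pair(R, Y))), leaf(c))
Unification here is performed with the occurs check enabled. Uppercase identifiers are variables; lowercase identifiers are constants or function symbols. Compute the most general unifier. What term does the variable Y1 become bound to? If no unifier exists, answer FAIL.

pair(pair(pair(c, c), c), leaf(c))

Decompose pair/2: pair(pair(pair(c, c), X1), W) = pair(A, leaf(R)),  leaf(Y) = leaf(pair(pair(R, c), pair(c, U))).
Decompose pair/2: pair(pair(c, c), X1) = A,  W = leaf(R).
Bind A := pair(pair(c, c), X1); substituting into the one remaining equation that mentions A gives: leaf(leaf(pair(pair(pair(pair(c, c), X1), leaf(X1)), R))) = leaf(leaf(pair(Y1, m))).
Bind W := leaf(R); substituting into the one remaining equation that mentions W gives: pair(pair(U, Y2), leaf(X1)) = pair(pair(leaf(leaf(R)), pair(pair(unit, leaf(R)), pair(R, Y))), leaf(c)).
Decompose leaf/1: Y = pair(pair(R, c), pair(c, U)).
Bind Y := pair(pair(R, c), pair(c, U)); substituting into the one remaining equation that mentions Y gives: pair(pair(U, Y2), leaf(X1)) = pair(pair(leaf(leaf(R)), pair(pair(unit, leaf(R)), pair(R, pair(pair(R, c), pair(c, U))))), leaf(c)).
Decompose leaf/1: leaf(pair(pair(pair(pair(c, c), X1), leaf(X1)), R)) = leaf(pair(Y1, m)).
Decompose leaf/1: pair(pair(pair(pair(c, c), X1), leaf(X1)), R) = pair(Y1, m).
Decompose pair/2: pair(pair(pair(c, c), X1), leaf(X1)) = Y1,  R = m.
Bind Y1 := pair(pair(pair(c, c), X1), leaf(X1)); no other remaining equation mentions Y1.
Bind R := m; substituting into the remaining equation gives: pair(pair(U, Y2), leaf(X1)) = pair(pair(leaf(leaf(m)), pair(pair(unit, leaf(m)), pair(m, pair(pair(m, c), pair(c, U))))), leaf(c)). Substituting into the earlier bindings gives W := leaf(m), Y := pair(pair(m, c), pair(c, U)).
Decompose pair/2: pair(U, Y2) = pair(leaf(leaf(m)), pair(pair(unit, leaf(m)), pair(m, pair(pair(m, c), pair(c, U))))),  leaf(X1) = leaf(c).
Decompose pair/2: U = leaf(leaf(m)),  Y2 = pair(pair(unit, leaf(m)), pair(m, pair(pair(m, c), pair(c, U)))).
Bind U := leaf(leaf(m)); substituting into the one remaining equation that mentions U gives: Y2 = pair(pair(unit, leaf(m)), pair(m, pair(pair(m, c), pair(c, leaf(leaf(m)))))). Substituting into the earlier binding gives Y := pair(pair(m, c), pair(c, leaf(leaf(m)))).
Bind Y2 := pair(pair(unit, leaf(m)), pair(m, pair(pair(m, c), pair(c, leaf(leaf(m)))))); no other remaining equation mentions Y2.
Decompose leaf/1: X1 = c.
Bind X1 := c. Substituting into the earlier bindings gives A := pair(pair(c, c), c), Y1 := pair(pair(pair(c, c), c), leaf(c)).
MGU = { A ↦ pair(pair(c, c), c), W ↦ leaf(m), Y ↦ pair(pair(m, c), pair(c, leaf(leaf(m)))), Y1 ↦ pair(pair(pair(c, c), c), leaf(c)), R ↦ m, U ↦ leaf(leaf(m)), Y2 ↦ pair(pair(unit, leaf(m)), pair(m, pair(pair(m, c), pair(c, leaf(leaf(m)))))), X1 ↦ c }, so Y1 ↦ pair(pair(pair(c, c), c), leaf(c)).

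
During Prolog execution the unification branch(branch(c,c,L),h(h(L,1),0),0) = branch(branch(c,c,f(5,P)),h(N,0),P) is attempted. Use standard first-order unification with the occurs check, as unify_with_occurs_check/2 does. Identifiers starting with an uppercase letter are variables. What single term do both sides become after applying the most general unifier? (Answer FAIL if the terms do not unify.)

branch(branch(c,c,f(5,0)),h(h(f(5,0),1),0),0)

Decompose branch/3: branch(c,c,L) = branch(c,c,f(5,P)),  h(h(L,1),0) = h(N,0),  0 = P.
Decompose branch/3: c = c,  c = c,  L = f(5,P).
Delete trivial equation c = c.
Delete trivial equation c = c.
Bind L := f(5,P); substituting into the one remaining equation that mentions L gives: h(h(f(5,P),1),0) = h(N,0).
Decompose h/2: h(f(5,P),1) = N,  0 = 0.
Bind N := h(f(5,P),1); no other remaining equation mentions N.
Delete trivial equation 0 = 0.
Bind P := 0. Substituting into the earlier bindings gives L := f(5,0), N := h(f(5,0),1).
Applying the MGU to either side gives branch(branch(c,c,f(5,0)),h(h(f(5,0),1),0),0).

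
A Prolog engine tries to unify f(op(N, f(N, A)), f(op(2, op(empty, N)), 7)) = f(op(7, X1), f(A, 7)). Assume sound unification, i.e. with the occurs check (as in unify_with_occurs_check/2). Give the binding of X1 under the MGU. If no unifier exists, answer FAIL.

Decompose f/2: op(N, f(N, A)) = op(7, X1),  f(op(2, op(empty, N)), 7) = f(A, 7).
Decompose op/2: N = 7,  f(N, A) = X1.
Bind N := 7; substituting into the remaining equations gives: f(7, A) = X1,  f(op(2, op(empty, 7)), 7) = f(A, 7).
Bind X1 := f(7, A); no other remaining equation mentions X1.
Decompose f/2: op(2, op(empty, 7)) = A,  7 = 7.
Bind A := op(2, op(empty, 7)); no other remaining equation mentions A. Substituting into the earlier binding gives X1 := f(7, op(2, op(empty, 7))).
Delete trivial equation 7 = 7.
MGU = { N -> 7, X1 -> f(7, op(2, op(empty, 7))), A -> op(2, op(empty, 7)) }, so X1 -> f(7, op(2, op(empty, 7))).

f(7, op(2, op(empty, 7)))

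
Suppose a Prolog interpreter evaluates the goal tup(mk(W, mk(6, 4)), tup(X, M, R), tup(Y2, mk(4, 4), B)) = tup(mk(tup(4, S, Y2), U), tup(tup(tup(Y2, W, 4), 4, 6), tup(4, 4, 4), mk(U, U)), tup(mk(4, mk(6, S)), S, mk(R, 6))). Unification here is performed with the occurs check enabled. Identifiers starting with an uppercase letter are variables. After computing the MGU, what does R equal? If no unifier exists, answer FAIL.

Decompose tup/3: mk(W, mk(6, 4)) = mk(tup(4, S, Y2), U),  tup(X, M, R) = tup(tup(tup(Y2, W, 4), 4, 6), tup(4, 4, 4), mk(U, U)),  tup(Y2, mk(4, 4), B) = tup(mk(4, mk(6, S)), S, mk(R, 6)).
Decompose mk/2: W = tup(4, S, Y2),  mk(6, 4) = U.
Bind W := tup(4, S, Y2); substituting into the one remaining equation that mentions W gives: tup(X, M, R) = tup(tup(tup(Y2, tup(4, S, Y2), 4), 4, 6), tup(4, 4, 4), mk(U, U)).
Bind U := mk(6, 4); substituting into the one remaining equation that mentions U gives: tup(X, M, R) = tup(tup(tup(Y2, tup(4, S, Y2), 4), 4, 6), tup(4, 4, 4), mk(mk(6, 4), mk(6, 4))).
Decompose tup/3: X = tup(tup(Y2, tup(4, S, Y2), 4), 4, 6),  M = tup(4, 4, 4),  R = mk(mk(6, 4), mk(6, 4)).
Bind X := tup(tup(Y2, tup(4, S, Y2), 4), 4, 6); no other remaining equation mentions X.
Bind M := tup(4, 4, 4); no other remaining equation mentions M.
Bind R := mk(mk(6, 4), mk(6, 4)); substituting into the remaining equation gives: tup(Y2, mk(4, 4), B) = tup(mk(4, mk(6, S)), S, mk(mk(mk(6, 4), mk(6, 4)), 6)).
Decompose tup/3: Y2 = mk(4, mk(6, S)),  mk(4, 4) = S,  B = mk(mk(mk(6, 4), mk(6, 4)), 6).
Bind Y2 := mk(4, mk(6, S)); no other remaining equation mentions Y2. Substituting into the earlier bindings gives W := tup(4, S, mk(4, mk(6, S))), X := tup(tup(mk(4, mk(6, S)), tup(4, S, mk(4, mk(6, S))), 4), 4, 6).
Bind S := mk(4, 4); no other remaining equation mentions S. Substituting into the earlier bindings gives W := tup(4, mk(4, 4), mk(4, mk(6, mk(4, 4)))), X := tup(tup(mk(4, mk(6, mk(4, 4))), tup(4, mk(4, 4), mk(4, mk(6, mk(4, 4)))), 4), 4, 6), Y2 := mk(4, mk(6, mk(4, 4))).
Bind B := mk(mk(mk(6, 4), mk(6, 4)), 6).
MGU = { W -> tup(4, mk(4, 4), mk(4, mk(6, mk(4, 4)))), U -> mk(6, 4), X -> tup(tup(mk(4, mk(6, mk(4, 4))), tup(4, mk(4, 4), mk(4, mk(6, mk(4, 4)))), 4), 4, 6), M -> tup(4, 4, 4), R -> mk(mk(6, 4), mk(6, 4)), Y2 -> mk(4, mk(6, mk(4, 4))), S -> mk(4, 4), B -> mk(mk(mk(6, 4), mk(6, 4)), 6) }, so R -> mk(mk(6, 4), mk(6, 4)).

mk(mk(6, 4), mk(6, 4))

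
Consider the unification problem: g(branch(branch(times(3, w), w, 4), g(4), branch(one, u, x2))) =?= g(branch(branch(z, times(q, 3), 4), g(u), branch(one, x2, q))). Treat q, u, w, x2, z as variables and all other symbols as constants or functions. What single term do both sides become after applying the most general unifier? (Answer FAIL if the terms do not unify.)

Decompose g/1: branch(branch(times(3, w), w, 4), g(4), branch(one, u, x2)) =?= branch(branch(z, times(q, 3), 4), g(u), branch(one, x2, q)).
Decompose branch/3: branch(times(3, w), w, 4) =?= branch(z, times(q, 3), 4),  g(4) =?= g(u),  branch(one, u, x2) =?= branch(one, x2, q).
Decompose branch/3: times(3, w) =?= z,  w =?= times(q, 3),  4 =?= 4.
Bind z := times(3, w); no other remaining equation mentions z.
Bind w := times(q, 3); no other remaining equation mentions w. Substituting into the earlier binding gives z := times(3, times(q, 3)).
Delete trivial equation 4 =?= 4.
Decompose g/1: 4 =?= u.
Bind u := 4; substituting into the remaining equation gives: branch(one, 4, x2) =?= branch(one, x2, q).
Decompose branch/3: one =?= one,  4 =?= x2,  x2 =?= q.
Delete trivial equation one =?= one.
Bind x2 := 4; substituting into the remaining equation gives: 4 =?= q.
Bind q := 4. Substituting into the earlier bindings gives z := times(3, times(4, 3)), w := times(4, 3).
Applying the MGU to either side gives g(branch(branch(times(3, times(4, 3)), times(4, 3), 4), g(4), branch(one, 4, 4))).

g(branch(branch(times(3, times(4, 3)), times(4, 3), 4), g(4), branch(one, 4, 4)))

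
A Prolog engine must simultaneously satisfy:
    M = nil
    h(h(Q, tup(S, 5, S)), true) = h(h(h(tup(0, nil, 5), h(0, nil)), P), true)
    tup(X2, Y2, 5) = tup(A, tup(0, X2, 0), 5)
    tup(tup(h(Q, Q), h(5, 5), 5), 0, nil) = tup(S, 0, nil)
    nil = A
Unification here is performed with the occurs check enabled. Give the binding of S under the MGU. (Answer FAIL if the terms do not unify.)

Bind M := nil; no other remaining equation mentions M.
Decompose h/2: h(Q, tup(S, 5, S)) = h(h(tup(0, nil, 5), h(0, nil)), P),  true = true.
Decompose h/2: Q = h(tup(0, nil, 5), h(0, nil)),  tup(S, 5, S) = P.
Bind Q := h(tup(0, nil, 5), h(0, nil)); substituting into the one remaining equation that mentions Q gives: tup(tup(h(h(tup(0, nil, 5), h(0, nil)), h(tup(0, nil, 5), h(0, nil))), h(5, 5), 5), 0, nil) = tup(S, 0, nil).
Bind P := tup(S, 5, S); no other remaining equation mentions P.
Delete trivial equation true = true.
Decompose tup/3: X2 = A,  Y2 = tup(0, X2, 0),  5 = 5.
Bind X2 := A; substituting into the one remaining equation that mentions X2 gives: Y2 = tup(0, A, 0).
Bind Y2 := tup(0, A, 0); no other remaining equation mentions Y2.
Delete trivial equation 5 = 5.
Decompose tup/3: tup(h(h(tup(0, nil, 5), h(0, nil)), h(tup(0, nil, 5), h(0, nil))), h(5, 5), 5) = S,  0 = 0,  nil = nil.
Bind S := tup(h(h(tup(0, nil, 5), h(0, nil)), h(tup(0, nil, 5), h(0, nil))), h(5, 5), 5); no other remaining equation mentions S. Substituting into the earlier binding gives P := tup(tup(h(h(tup(0, nil, 5), h(0, nil)), h(tup(0, nil, 5), h(0, nil))), h(5, 5), 5), 5, tup(h(h(tup(0, nil, 5), h(0, nil)), h(tup(0, nil, 5), h(0, nil))), h(5, 5), 5)).
Delete trivial equation 0 = 0.
Delete trivial equation nil = nil.
Bind A := nil. Substituting into the earlier bindings gives X2 := nil, Y2 := tup(0, nil, 0).
MGU = { M -> nil, Q -> h(tup(0, nil, 5), h(0, nil)), P -> tup(tup(h(h(tup(0, nil, 5), h(0, nil)), h(tup(0, nil, 5), h(0, nil))), h(5, 5), 5), 5, tup(h(h(tup(0, nil, 5), h(0, nil)), h(tup(0, nil, 5), h(0, nil))), h(5, 5), 5)), X2 -> nil, Y2 -> tup(0, nil, 0), S -> tup(h(h(tup(0, nil, 5), h(0, nil)), h(tup(0, nil, 5), h(0, nil))), h(5, 5), 5), A -> nil }, so S -> tup(h(h(tup(0, nil, 5), h(0, nil)), h(tup(0, nil, 5), h(0, nil))), h(5, 5), 5).

tup(h(h(tup(0, nil, 5), h(0, nil)), h(tup(0, nil, 5), h(0, nil))), h(5, 5), 5)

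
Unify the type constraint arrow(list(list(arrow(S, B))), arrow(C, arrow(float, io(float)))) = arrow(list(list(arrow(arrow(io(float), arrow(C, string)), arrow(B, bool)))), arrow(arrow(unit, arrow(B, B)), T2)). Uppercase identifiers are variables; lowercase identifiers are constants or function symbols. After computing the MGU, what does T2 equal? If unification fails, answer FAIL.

Decompose arrow/2: list(list(arrow(S, B))) = list(list(arrow(arrow(io(float), arrow(C, string)), arrow(B, bool)))),  arrow(C, arrow(float, io(float))) = arrow(arrow(unit, arrow(B, B)), T2).
Decompose list/1: list(arrow(S, B)) = list(arrow(arrow(io(float), arrow(C, string)), arrow(B, bool))).
Decompose list/1: arrow(S, B) = arrow(arrow(io(float), arrow(C, string)), arrow(B, bool)).
Decompose arrow/2: S = arrow(io(float), arrow(C, string)),  B = arrow(B, bool).
Bind S := arrow(io(float), arrow(C, string)); no other remaining equation mentions S.
Occurs check fails: B occurs in arrow(B, bool); the equation B = arrow(B, bool) has no finite solution.

FAIL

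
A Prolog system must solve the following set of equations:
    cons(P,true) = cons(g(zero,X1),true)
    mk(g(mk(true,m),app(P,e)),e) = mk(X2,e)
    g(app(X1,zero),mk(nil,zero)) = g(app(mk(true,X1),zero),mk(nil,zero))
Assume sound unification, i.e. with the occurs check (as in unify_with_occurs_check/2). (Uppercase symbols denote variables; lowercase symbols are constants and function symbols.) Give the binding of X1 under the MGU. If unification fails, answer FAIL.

FAIL

Decompose cons/2: P = g(zero,X1),  true = true.
Bind P := g(zero,X1); substituting into the one remaining equation that mentions P gives: mk(g(mk(true,m),app(g(zero,X1),e)),e) = mk(X2,e).
Delete trivial equation true = true.
Decompose mk/2: g(mk(true,m),app(g(zero,X1),e)) = X2,  e = e.
Bind X2 := g(mk(true,m),app(g(zero,X1),e)); no other remaining equation mentions X2.
Delete trivial equation e = e.
Decompose g/2: app(X1,zero) = app(mk(true,X1),zero),  mk(nil,zero) = mk(nil,zero).
Decompose app/2: X1 = mk(true,X1),  zero = zero.
Occurs check fails: X1 occurs in mk(true,X1); the equation X1 = mk(true,X1) has no finite solution.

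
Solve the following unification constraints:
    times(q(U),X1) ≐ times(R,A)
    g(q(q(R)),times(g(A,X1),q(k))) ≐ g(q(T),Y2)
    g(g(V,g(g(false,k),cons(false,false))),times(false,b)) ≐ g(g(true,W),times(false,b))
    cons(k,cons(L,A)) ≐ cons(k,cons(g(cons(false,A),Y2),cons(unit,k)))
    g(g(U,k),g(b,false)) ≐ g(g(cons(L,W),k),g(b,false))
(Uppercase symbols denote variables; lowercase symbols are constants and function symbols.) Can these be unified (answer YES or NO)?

Decompose times/2: q(U) ≐ R,  X1 ≐ A.
Bind R := q(U); substituting into the one remaining equation that mentions R gives: g(q(q(q(U))),times(g(A,X1),q(k))) ≐ g(q(T),Y2).
Bind X1 := A; substituting into the one remaining equation that mentions X1 gives: g(q(q(q(U))),times(g(A,A),q(k))) ≐ g(q(T),Y2).
Decompose g/2: q(q(q(U))) ≐ q(T),  times(g(A,A),q(k)) ≐ Y2.
Decompose q/1: q(q(U)) ≐ T.
Bind T := q(q(U)); no other remaining equation mentions T.
Bind Y2 := times(g(A,A),q(k)); substituting into the one remaining equation that mentions Y2 gives: cons(k,cons(L,A)) ≐ cons(k,cons(g(cons(false,A),times(g(A,A),q(k))),cons(unit,k))).
Decompose g/2: g(V,g(g(false,k),cons(false,false))) ≐ g(true,W),  times(false,b) ≐ times(false,b).
Decompose g/2: V ≐ true,  g(g(false,k),cons(false,false)) ≐ W.
Bind V := true; no other remaining equation mentions V.
Bind W := g(g(false,k),cons(false,false)); substituting into the one remaining equation that mentions W gives: g(g(U,k),g(b,false)) ≐ g(g(cons(L,g(g(false,k),cons(false,false))),k),g(b,false)).
Delete trivial equation times(false,b) ≐ times(false,b).
Decompose cons/2: k ≐ k,  cons(L,A) ≐ cons(g(cons(false,A),times(g(A,A),q(k))),cons(unit,k)).
Delete trivial equation k ≐ k.
Decompose cons/2: L ≐ g(cons(false,A),times(g(A,A),q(k))),  A ≐ cons(unit,k).
Bind L := g(cons(false,A),times(g(A,A),q(k))); substituting into the one remaining equation that mentions L gives: g(g(U,k),g(b,false)) ≐ g(g(cons(g(cons(false,A),times(g(A,A),q(k))),g(g(false,k),cons(false,false))),k),g(b,false)).
Bind A := cons(unit,k); substituting into the remaining equation gives: g(g(U,k),g(b,false)) ≐ g(g(cons(g(cons(false,cons(unit,k)),times(g(cons(unit,k),cons(unit,k)),q(k))),g(g(false,k),cons(false,false))),k),g(b,false)). Substituting into the earlier bindings gives X1 := cons(unit,k), Y2 := times(g(cons(unit,k),cons(unit,k)),q(k)), L := g(cons(false,cons(unit,k)),times(g(cons(unit,k),cons(unit,k)),q(k))).
Decompose g/2: g(U,k) ≐ g(cons(g(cons(false,cons(unit,k)),times(g(cons(unit,k),cons(unit,k)),q(k))),g(g(false,k),cons(false,false))),k),  g(b,false) ≐ g(b,false).
Decompose g/2: U ≐ cons(g(cons(false,cons(unit,k)),times(g(cons(unit,k),cons(unit,k)),q(k))),g(g(false,k),cons(false,false))),  k ≐ k.
Bind U := cons(g(cons(false,cons(unit,k)),times(g(cons(unit,k),cons(unit,k)),q(k))),g(g(false,k),cons(false,false))); no other remaining equation mentions U. Substituting into the earlier bindings gives R := q(cons(g(cons(false,cons(unit,k)),times(g(cons(unit,k),cons(unit,k)),q(k))),g(g(false,k),cons(false,false)))), T := q(q(cons(g(cons(false,cons(unit,k)),times(g(cons(unit,k),cons(unit,k)),q(k))),g(g(false,k),cons(false,false))))).
Delete trivial equation k ≐ k.
Delete trivial equation g(b,false) ≐ g(b,false).
No equations remain and no clash or occurs-check failure arose, so a unifier exists.

YES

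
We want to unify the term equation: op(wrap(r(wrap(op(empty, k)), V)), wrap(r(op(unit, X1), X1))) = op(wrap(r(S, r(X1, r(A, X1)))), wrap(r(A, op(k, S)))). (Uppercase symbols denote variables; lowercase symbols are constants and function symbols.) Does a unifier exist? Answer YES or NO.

YES

Decompose op/2: wrap(r(wrap(op(empty, k)), V)) = wrap(r(S, r(X1, r(A, X1)))),  wrap(r(op(unit, X1), X1)) = wrap(r(A, op(k, S))).
Decompose wrap/1: r(wrap(op(empty, k)), V) = r(S, r(X1, r(A, X1))).
Decompose r/2: wrap(op(empty, k)) = S,  V = r(X1, r(A, X1)).
Bind S := wrap(op(empty, k)); substituting into the one remaining equation that mentions S gives: wrap(r(op(unit, X1), X1)) = wrap(r(A, op(k, wrap(op(empty, k))))).
Bind V := r(X1, r(A, X1)); no other remaining equation mentions V.
Decompose wrap/1: r(op(unit, X1), X1) = r(A, op(k, wrap(op(empty, k)))).
Decompose r/2: op(unit, X1) = A,  X1 = op(k, wrap(op(empty, k))).
Bind A := op(unit, X1); no other remaining equation mentions A. Substituting into the earlier binding gives V := r(X1, r(op(unit, X1), X1)).
Bind X1 := op(k, wrap(op(empty, k))). Substituting into the earlier bindings gives V := r(op(k, wrap(op(empty, k))), r(op(unit, op(k, wrap(op(empty, k)))), op(k, wrap(op(empty, k))))), A := op(unit, op(k, wrap(op(empty, k)))).
No equations remain and no clash or occurs-check failure arose, so a unifier exists.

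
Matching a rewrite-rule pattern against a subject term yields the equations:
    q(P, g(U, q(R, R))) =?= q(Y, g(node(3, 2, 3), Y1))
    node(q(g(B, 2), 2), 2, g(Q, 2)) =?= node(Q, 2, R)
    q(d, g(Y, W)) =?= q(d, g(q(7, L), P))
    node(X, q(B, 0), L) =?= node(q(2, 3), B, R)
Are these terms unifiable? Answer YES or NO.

NO

Decompose q/2: P =?= Y,  g(U, q(R, R)) =?= g(node(3, 2, 3), Y1).
Bind P := Y; substituting into the one remaining equation that mentions P gives: q(d, g(Y, W)) =?= q(d, g(q(7, L), Y)).
Decompose g/2: U =?= node(3, 2, 3),  q(R, R) =?= Y1.
Bind U := node(3, 2, 3); no other remaining equation mentions U.
Bind Y1 := q(R, R); no other remaining equation mentions Y1.
Decompose node/3: q(g(B, 2), 2) =?= Q,  2 =?= 2,  g(Q, 2) =?= R.
Bind Q := q(g(B, 2), 2); substituting into the one remaining equation that mentions Q gives: g(q(g(B, 2), 2), 2) =?= R.
Delete trivial equation 2 =?= 2.
Bind R := g(q(g(B, 2), 2), 2); substituting into the one remaining equation that mentions R gives: node(X, q(B, 0), L) =?= node(q(2, 3), B, g(q(g(B, 2), 2), 2)). Substituting into the earlier binding gives Y1 := q(g(q(g(B, 2), 2), 2), g(q(g(B, 2), 2), 2)).
Decompose q/2: d =?= d,  g(Y, W) =?= g(q(7, L), Y).
Delete trivial equation d =?= d.
Decompose g/2: Y =?= q(7, L),  W =?= Y.
Bind Y := q(7, L); substituting into the one remaining equation that mentions Y gives: W =?= q(7, L). Substituting into the earlier binding gives P := q(7, L).
Bind W := q(7, L); no other remaining equation mentions W.
Decompose node/3: X =?= q(2, 3),  q(B, 0) =?= B,  L =?= g(q(g(B, 2), 2), 2).
Bind X := q(2, 3); no other remaining equation mentions X.
Occurs check fails: B occurs in q(B, 0); the equation B =?= q(B, 0) has no finite solution.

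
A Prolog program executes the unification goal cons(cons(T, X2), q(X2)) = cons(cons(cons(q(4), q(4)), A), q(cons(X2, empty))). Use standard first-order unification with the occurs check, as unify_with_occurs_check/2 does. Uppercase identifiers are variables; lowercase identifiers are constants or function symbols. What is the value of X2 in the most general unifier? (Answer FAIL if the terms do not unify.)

FAIL

Decompose cons/2: cons(T, X2) = cons(cons(q(4), q(4)), A),  q(X2) = q(cons(X2, empty)).
Decompose cons/2: T = cons(q(4), q(4)),  X2 = A.
Bind T := cons(q(4), q(4)); no other remaining equation mentions T.
Bind X2 := A; substituting into the remaining equation gives: q(A) = q(cons(A, empty)).
Decompose q/1: A = cons(A, empty).
Occurs check fails: A occurs in cons(A, empty); the equation A = cons(A, empty) has no finite solution.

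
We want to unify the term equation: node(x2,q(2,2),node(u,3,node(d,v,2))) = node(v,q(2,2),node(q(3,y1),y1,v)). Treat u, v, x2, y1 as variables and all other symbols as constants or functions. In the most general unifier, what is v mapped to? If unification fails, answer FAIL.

FAIL

Decompose node/3: x2 = v,  q(2,2) = q(2,2),  node(u,3,node(d,v,2)) = node(q(3,y1),y1,v).
Bind x2 := v; no other remaining equation mentions x2.
Delete trivial equation q(2,2) = q(2,2).
Decompose node/3: u = q(3,y1),  3 = y1,  node(d,v,2) = v.
Bind u := q(3,y1); no other remaining equation mentions u.
Bind y1 := 3; no other remaining equation mentions y1. Substituting into the earlier binding gives u := q(3,3).
Occurs check fails: v occurs in node(d,v,2); the equation v = node(d,v,2) has no finite solution.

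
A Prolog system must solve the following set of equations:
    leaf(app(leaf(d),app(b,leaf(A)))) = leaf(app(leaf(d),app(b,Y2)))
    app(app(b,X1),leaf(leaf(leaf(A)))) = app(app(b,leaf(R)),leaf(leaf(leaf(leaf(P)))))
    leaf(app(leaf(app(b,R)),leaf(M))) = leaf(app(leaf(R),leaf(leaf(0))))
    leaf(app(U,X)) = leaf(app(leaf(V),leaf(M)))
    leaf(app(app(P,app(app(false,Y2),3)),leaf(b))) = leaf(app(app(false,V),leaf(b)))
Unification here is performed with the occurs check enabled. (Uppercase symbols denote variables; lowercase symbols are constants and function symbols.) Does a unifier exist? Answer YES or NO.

NO

Decompose leaf/1: app(leaf(d),app(b,leaf(A))) = app(leaf(d),app(b,Y2)).
Decompose app/2: leaf(d) = leaf(d),  app(b,leaf(A)) = app(b,Y2).
Delete trivial equation leaf(d) = leaf(d).
Decompose app/2: b = b,  leaf(A) = Y2.
Delete trivial equation b = b.
Bind Y2 := leaf(A); substituting into the one remaining equation that mentions Y2 gives: leaf(app(app(P,app(app(false,leaf(A)),3)),leaf(b))) = leaf(app(app(false,V),leaf(b))).
Decompose app/2: app(b,X1) = app(b,leaf(R)),  leaf(leaf(leaf(A))) = leaf(leaf(leaf(leaf(P)))).
Decompose app/2: b = b,  X1 = leaf(R).
Delete trivial equation b = b.
Bind X1 := leaf(R); no other remaining equation mentions X1.
Decompose leaf/1: leaf(leaf(A)) = leaf(leaf(leaf(P))).
Decompose leaf/1: leaf(A) = leaf(leaf(P)).
Decompose leaf/1: A = leaf(P).
Bind A := leaf(P); substituting into the one remaining equation that mentions A gives: leaf(app(app(P,app(app(false,leaf(leaf(P))),3)),leaf(b))) = leaf(app(app(false,V),leaf(b))). Substituting into the earlier binding gives Y2 := leaf(leaf(P)).
Decompose leaf/1: app(leaf(app(b,R)),leaf(M)) = app(leaf(R),leaf(leaf(0))).
Decompose app/2: leaf(app(b,R)) = leaf(R),  leaf(M) = leaf(leaf(0)).
Decompose leaf/1: app(b,R) = R.
Occurs check fails: R occurs in app(b,R); the equation R = app(b,R) has no finite solution.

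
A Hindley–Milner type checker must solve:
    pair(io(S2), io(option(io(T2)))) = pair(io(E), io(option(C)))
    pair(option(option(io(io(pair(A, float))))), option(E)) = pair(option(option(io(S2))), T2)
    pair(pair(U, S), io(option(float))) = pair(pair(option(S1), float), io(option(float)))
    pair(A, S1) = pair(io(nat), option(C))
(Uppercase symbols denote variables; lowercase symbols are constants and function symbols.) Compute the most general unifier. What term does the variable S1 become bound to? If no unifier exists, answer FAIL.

option(io(option(io(pair(io(nat), float)))))

Decompose pair/2: io(S2) = io(E),  io(option(io(T2))) = io(option(C)).
Decompose io/1: S2 = E.
Bind S2 := E; substituting into the one remaining equation that mentions S2 gives: pair(option(option(io(io(pair(A, float))))), option(E)) = pair(option(option(io(E))), T2).
Decompose io/1: option(io(T2)) = option(C).
Decompose option/1: io(T2) = C.
Bind C := io(T2); substituting into the one remaining equation that mentions C gives: pair(A, S1) = pair(io(nat), option(io(T2))).
Decompose pair/2: option(option(io(io(pair(A, float))))) = option(option(io(E))),  option(E) = T2.
Decompose option/1: option(io(io(pair(A, float)))) = option(io(E)).
Decompose option/1: io(io(pair(A, float))) = io(E).
Decompose io/1: io(pair(A, float)) = E.
Bind E := io(pair(A, float)); substituting into the one remaining equation that mentions E gives: option(io(pair(A, float))) = T2. Substituting into the earlier binding gives S2 := io(pair(A, float)).
Bind T2 := option(io(pair(A, float))); substituting into the one remaining equation that mentions T2 gives: pair(A, S1) = pair(io(nat), option(io(option(io(pair(A, float)))))). Substituting into the earlier binding gives C := io(option(io(pair(A, float)))).
Decompose pair/2: pair(U, S) = pair(option(S1), float),  io(option(float)) = io(option(float)).
Decompose pair/2: U = option(S1),  S = float.
Bind U := option(S1); no other remaining equation mentions U.
Bind S := float; no other remaining equation mentions S.
Delete trivial equation io(option(float)) = io(option(float)).
Decompose pair/2: A = io(nat),  S1 = option(io(option(io(pair(A, float))))).
Bind A := io(nat); substituting into the remaining equation gives: S1 = option(io(option(io(pair(io(nat), float))))). Substituting into the earlier bindings gives S2 := io(pair(io(nat), float)), C := io(option(io(pair(io(nat), float)))), E := io(pair(io(nat), float)), T2 := option(io(pair(io(nat), float))).
Bind S1 := option(io(option(io(pair(io(nat), float))))). Substituting into the earlier binding gives U := option(option(io(option(io(pair(io(nat), float)))))).
MGU = { S2 ↦ io(pair(io(nat), float)), C ↦ io(option(io(pair(io(nat), float)))), E ↦ io(pair(io(nat), float)), T2 ↦ option(io(pair(io(nat), float))), U ↦ option(option(io(option(io(pair(io(nat), float)))))), S ↦ float, A ↦ io(nat), S1 ↦ option(io(option(io(pair(io(nat), float))))) }, so S1 ↦ option(io(option(io(pair(io(nat), float))))).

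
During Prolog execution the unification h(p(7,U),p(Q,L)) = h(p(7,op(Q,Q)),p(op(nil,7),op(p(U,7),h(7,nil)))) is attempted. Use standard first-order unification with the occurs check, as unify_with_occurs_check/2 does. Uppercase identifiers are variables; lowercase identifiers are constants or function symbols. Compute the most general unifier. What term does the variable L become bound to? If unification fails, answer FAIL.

Decompose h/2: p(7,U) = p(7,op(Q,Q)),  p(Q,L) = p(op(nil,7),op(p(U,7),h(7,nil))).
Decompose p/2: 7 = 7,  U = op(Q,Q).
Delete trivial equation 7 = 7.
Bind U := op(Q,Q); substituting into the remaining equation gives: p(Q,L) = p(op(nil,7),op(p(op(Q,Q),7),h(7,nil))).
Decompose p/2: Q = op(nil,7),  L = op(p(op(Q,Q),7),h(7,nil)).
Bind Q := op(nil,7); substituting into the remaining equation gives: L = op(p(op(op(nil,7),op(nil,7)),7),h(7,nil)). Substituting into the earlier binding gives U := op(op(nil,7),op(nil,7)).
Bind L := op(p(op(op(nil,7),op(nil,7)),7),h(7,nil)).
MGU = { U ↦ op(op(nil,7),op(nil,7)), Q ↦ op(nil,7), L ↦ op(p(op(op(nil,7),op(nil,7)),7),h(7,nil)) }, so L ↦ op(p(op(op(nil,7),op(nil,7)),7),h(7,nil)).

op(p(op(op(nil,7),op(nil,7)),7),h(7,nil))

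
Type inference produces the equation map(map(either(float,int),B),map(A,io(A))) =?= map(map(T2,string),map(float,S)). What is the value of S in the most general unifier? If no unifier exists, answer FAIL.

Decompose map/2: map(either(float,int),B) =?= map(T2,string),  map(A,io(A)) =?= map(float,S).
Decompose map/2: either(float,int) =?= T2,  B =?= string.
Bind T2 := either(float,int); no other remaining equation mentions T2.
Bind B := string; no other remaining equation mentions B.
Decompose map/2: A =?= float,  io(A) =?= S.
Bind A := float; substituting into the remaining equation gives: io(float) =?= S.
Bind S := io(float).
MGU = { T2 ↦ either(float,int), B ↦ string, A ↦ float, S ↦ io(float) }, so S ↦ io(float).

io(float)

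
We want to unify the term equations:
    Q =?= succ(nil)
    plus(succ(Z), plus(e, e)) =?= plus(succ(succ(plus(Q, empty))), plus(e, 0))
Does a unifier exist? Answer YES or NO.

NO

Bind Q := succ(nil); substituting into the remaining equation gives: plus(succ(Z), plus(e, e)) =?= plus(succ(succ(plus(succ(nil), empty))), plus(e, 0)).
Decompose plus/2: succ(Z) =?= succ(succ(plus(succ(nil), empty))),  plus(e, e) =?= plus(e, 0).
Decompose succ/1: Z =?= succ(plus(succ(nil), empty)).
Bind Z := succ(plus(succ(nil), empty)); no other remaining equation mentions Z.
Decompose plus/2: e =?= e,  e =?= 0.
Delete trivial equation e =?= e.
Clash: constants e and 0 differ; no unifier exists.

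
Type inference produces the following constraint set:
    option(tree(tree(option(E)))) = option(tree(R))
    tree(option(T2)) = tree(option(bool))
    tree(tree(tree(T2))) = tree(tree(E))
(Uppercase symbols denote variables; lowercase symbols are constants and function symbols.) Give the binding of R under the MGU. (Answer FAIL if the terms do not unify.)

tree(option(tree(bool)))

Decompose option/1: tree(tree(option(E))) = tree(R).
Decompose tree/1: tree(option(E)) = R.
Bind R := tree(option(E)); no other remaining equation mentions R.
Decompose tree/1: option(T2) = option(bool).
Decompose option/1: T2 = bool.
Bind T2 := bool; substituting into the remaining equation gives: tree(tree(tree(bool))) = tree(tree(E)).
Decompose tree/1: tree(tree(bool)) = tree(E).
Decompose tree/1: tree(bool) = E.
Bind E := tree(bool). Substituting into the earlier binding gives R := tree(option(tree(bool))).
MGU = { R -> tree(option(tree(bool))), T2 -> bool, E -> tree(bool) }, so R -> tree(option(tree(bool))).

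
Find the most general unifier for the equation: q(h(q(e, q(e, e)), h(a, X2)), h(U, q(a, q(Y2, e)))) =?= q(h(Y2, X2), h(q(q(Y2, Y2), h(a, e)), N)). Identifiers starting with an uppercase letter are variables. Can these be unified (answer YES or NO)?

NO

Decompose q/2: h(q(e, q(e, e)), h(a, X2)) =?= h(Y2, X2),  h(U, q(a, q(Y2, e))) =?= h(q(q(Y2, Y2), h(a, e)), N).
Decompose h/2: q(e, q(e, e)) =?= Y2,  h(a, X2) =?= X2.
Bind Y2 := q(e, q(e, e)); substituting into the one remaining equation that mentions Y2 gives: h(U, q(a, q(q(e, q(e, e)), e))) =?= h(q(q(q(e, q(e, e)), q(e, q(e, e))), h(a, e)), N).
Occurs check fails: X2 occurs in h(a, X2); the equation X2 =?= h(a, X2) has no finite solution.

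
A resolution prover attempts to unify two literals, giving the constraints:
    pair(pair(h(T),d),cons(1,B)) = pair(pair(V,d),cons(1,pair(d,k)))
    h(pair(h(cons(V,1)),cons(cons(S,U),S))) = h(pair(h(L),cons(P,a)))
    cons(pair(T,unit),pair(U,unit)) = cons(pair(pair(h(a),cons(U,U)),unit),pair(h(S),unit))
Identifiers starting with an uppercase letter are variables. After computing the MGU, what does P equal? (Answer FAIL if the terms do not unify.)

cons(a,h(a))

Decompose pair/2: pair(h(T),d) = pair(V,d),  cons(1,B) = cons(1,pair(d,k)).
Decompose pair/2: h(T) = V,  d = d.
Bind V := h(T); substituting into the one remaining equation that mentions V gives: h(pair(h(cons(h(T),1)),cons(cons(S,U),S))) = h(pair(h(L),cons(P,a))).
Delete trivial equation d = d.
Decompose cons/2: 1 = 1,  B = pair(d,k).
Delete trivial equation 1 = 1.
Bind B := pair(d,k); no other remaining equation mentions B.
Decompose h/1: pair(h(cons(h(T),1)),cons(cons(S,U),S)) = pair(h(L),cons(P,a)).
Decompose pair/2: h(cons(h(T),1)) = h(L),  cons(cons(S,U),S) = cons(P,a).
Decompose h/1: cons(h(T),1) = L.
Bind L := cons(h(T),1); no other remaining equation mentions L.
Decompose cons/2: cons(S,U) = P,  S = a.
Bind P := cons(S,U); no other remaining equation mentions P.
Bind S := a; substituting into the remaining equation gives: cons(pair(T,unit),pair(U,unit)) = cons(pair(pair(h(a),cons(U,U)),unit),pair(h(a),unit)). Substituting into the earlier binding gives P := cons(a,U).
Decompose cons/2: pair(T,unit) = pair(pair(h(a),cons(U,U)),unit),  pair(U,unit) = pair(h(a),unit).
Decompose pair/2: T = pair(h(a),cons(U,U)),  unit = unit.
Bind T := pair(h(a),cons(U,U)); no other remaining equation mentions T. Substituting into the earlier bindings gives V := h(pair(h(a),cons(U,U))), L := cons(h(pair(h(a),cons(U,U))),1).
Delete trivial equation unit = unit.
Decompose pair/2: U = h(a),  unit = unit.
Bind U := h(a); no other remaining equation mentions U. Substituting into the earlier bindings gives V := h(pair(h(a),cons(h(a),h(a)))), L := cons(h(pair(h(a),cons(h(a),h(a)))),1), P := cons(a,h(a)), T := pair(h(a),cons(h(a),h(a))).
Delete trivial equation unit = unit.
MGU = { V := h(pair(h(a),cons(h(a),h(a)))), B := pair(d,k), L := cons(h(pair(h(a),cons(h(a),h(a)))),1), P := cons(a,h(a)), S := a, T := pair(h(a),cons(h(a),h(a))), U := h(a) }, so P := cons(a,h(a)).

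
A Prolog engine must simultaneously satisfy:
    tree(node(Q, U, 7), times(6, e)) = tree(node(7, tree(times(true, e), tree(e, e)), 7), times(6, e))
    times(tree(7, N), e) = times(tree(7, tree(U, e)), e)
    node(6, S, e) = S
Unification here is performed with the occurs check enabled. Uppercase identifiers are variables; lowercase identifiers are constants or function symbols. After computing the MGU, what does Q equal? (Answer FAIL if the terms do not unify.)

FAIL

Decompose tree/2: node(Q, U, 7) = node(7, tree(times(true, e), tree(e, e)), 7),  times(6, e) = times(6, e).
Decompose node/3: Q = 7,  U = tree(times(true, e), tree(e, e)),  7 = 7.
Bind Q := 7; no other remaining equation mentions Q.
Bind U := tree(times(true, e), tree(e, e)); substituting into the one remaining equation that mentions U gives: times(tree(7, N), e) = times(tree(7, tree(tree(times(true, e), tree(e, e)), e)), e).
Delete trivial equation 7 = 7.
Delete trivial equation times(6, e) = times(6, e).
Decompose times/2: tree(7, N) = tree(7, tree(tree(times(true, e), tree(e, e)), e)),  e = e.
Decompose tree/2: 7 = 7,  N = tree(tree(times(true, e), tree(e, e)), e).
Delete trivial equation 7 = 7.
Bind N := tree(tree(times(true, e), tree(e, e)), e); no other remaining equation mentions N.
Delete trivial equation e = e.
Occurs check fails: S occurs in node(6, S, e); the equation S = node(6, S, e) has no finite solution.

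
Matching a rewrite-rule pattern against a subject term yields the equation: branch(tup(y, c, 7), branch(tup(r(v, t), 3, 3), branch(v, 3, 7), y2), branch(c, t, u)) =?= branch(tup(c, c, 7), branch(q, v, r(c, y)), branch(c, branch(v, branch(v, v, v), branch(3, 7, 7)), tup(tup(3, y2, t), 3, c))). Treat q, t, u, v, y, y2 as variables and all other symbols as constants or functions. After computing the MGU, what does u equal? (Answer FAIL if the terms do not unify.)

FAIL

Decompose branch/3: tup(y, c, 7) =?= tup(c, c, 7),  branch(tup(r(v, t), 3, 3), branch(v, 3, 7), y2) =?= branch(q, v, r(c, y)),  branch(c, t, u) =?= branch(c, branch(v, branch(v, v, v), branch(3, 7, 7)), tup(tup(3, y2, t), 3, c)).
Decompose tup/3: y =?= c,  c =?= c,  7 =?= 7.
Bind y := c; substituting into the one remaining equation that mentions y gives: branch(tup(r(v, t), 3, 3), branch(v, 3, 7), y2) =?= branch(q, v, r(c, c)).
Delete trivial equation c =?= c.
Delete trivial equation 7 =?= 7.
Decompose branch/3: tup(r(v, t), 3, 3) =?= q,  branch(v, 3, 7) =?= v,  y2 =?= r(c, c).
Bind q := tup(r(v, t), 3, 3); no other remaining equation mentions q.
Occurs check fails: v occurs in branch(v, 3, 7); the equation v =?= branch(v, 3, 7) has no finite solution.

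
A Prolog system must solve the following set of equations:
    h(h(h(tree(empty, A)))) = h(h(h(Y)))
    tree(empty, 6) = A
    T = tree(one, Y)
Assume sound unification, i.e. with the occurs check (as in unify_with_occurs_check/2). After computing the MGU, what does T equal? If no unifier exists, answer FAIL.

tree(one, tree(empty, tree(empty, 6)))

Decompose h/1: h(h(tree(empty, A))) = h(h(Y)).
Decompose h/1: h(tree(empty, A)) = h(Y).
Decompose h/1: tree(empty, A) = Y.
Bind Y := tree(empty, A); substituting into the one remaining equation that mentions Y gives: T = tree(one, tree(empty, A)).
Bind A := tree(empty, 6); substituting into the remaining equation gives: T = tree(one, tree(empty, tree(empty, 6))). Substituting into the earlier binding gives Y := tree(empty, tree(empty, 6)).
Bind T := tree(one, tree(empty, tree(empty, 6))).
MGU = { Y -> tree(empty, tree(empty, 6)), A -> tree(empty, 6), T -> tree(one, tree(empty, tree(empty, 6))) }, so T -> tree(one, tree(empty, tree(empty, 6))).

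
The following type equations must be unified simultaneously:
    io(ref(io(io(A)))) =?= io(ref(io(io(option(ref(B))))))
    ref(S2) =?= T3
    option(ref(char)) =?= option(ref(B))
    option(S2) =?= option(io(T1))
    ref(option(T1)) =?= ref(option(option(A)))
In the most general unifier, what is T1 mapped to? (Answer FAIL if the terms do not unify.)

option(option(ref(char)))

Decompose io/1: ref(io(io(A))) =?= ref(io(io(option(ref(B))))).
Decompose ref/1: io(io(A)) =?= io(io(option(ref(B)))).
Decompose io/1: io(A) =?= io(option(ref(B))).
Decompose io/1: A =?= option(ref(B)).
Bind A := option(ref(B)); substituting into the one remaining equation that mentions A gives: ref(option(T1)) =?= ref(option(option(option(ref(B))))).
Bind T3 := ref(S2); no other remaining equation mentions T3.
Decompose option/1: ref(char) =?= ref(B).
Decompose ref/1: char =?= B.
Bind B := char; substituting into the one remaining equation that mentions B gives: ref(option(T1)) =?= ref(option(option(option(ref(char))))). Substituting into the earlier binding gives A := option(ref(char)).
Decompose option/1: S2 =?= io(T1).
Bind S2 := io(T1); no other remaining equation mentions S2. Substituting into the earlier binding gives T3 := ref(io(T1)).
Decompose ref/1: option(T1) =?= option(option(option(ref(char)))).
Decompose option/1: T1 =?= option(option(ref(char))).
Bind T1 := option(option(ref(char))). Substituting into the earlier bindings gives T3 := ref(io(option(option(ref(char))))), S2 := io(option(option(ref(char)))).
MGU = { A -> option(ref(char)), T3 -> ref(io(option(option(ref(char))))), B -> char, S2 -> io(option(option(ref(char)))), T1 -> option(option(ref(char))) }, so T1 -> option(option(ref(char))).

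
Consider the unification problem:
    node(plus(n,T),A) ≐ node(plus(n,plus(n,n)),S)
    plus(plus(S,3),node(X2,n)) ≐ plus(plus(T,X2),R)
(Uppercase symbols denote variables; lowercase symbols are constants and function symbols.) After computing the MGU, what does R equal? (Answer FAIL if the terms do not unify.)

node(3,n)

Decompose node/2: plus(n,T) ≐ plus(n,plus(n,n)),  A ≐ S.
Decompose plus/2: n ≐ n,  T ≐ plus(n,n).
Delete trivial equation n ≐ n.
Bind T := plus(n,n); substituting into the one remaining equation that mentions T gives: plus(plus(S,3),node(X2,n)) ≐ plus(plus(plus(n,n),X2),R).
Bind A := S; no other remaining equation mentions A.
Decompose plus/2: plus(S,3) ≐ plus(plus(n,n),X2),  node(X2,n) ≐ R.
Decompose plus/2: S ≐ plus(n,n),  3 ≐ X2.
Bind S := plus(n,n); no other remaining equation mentions S. Substituting into the earlier binding gives A := plus(n,n).
Bind X2 := 3; substituting into the remaining equation gives: node(3,n) ≐ R.
Bind R := node(3,n).
MGU = { T ↦ plus(n,n), A ↦ plus(n,n), S ↦ plus(n,n), X2 ↦ 3, R ↦ node(3,n) }, so R ↦ node(3,n).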